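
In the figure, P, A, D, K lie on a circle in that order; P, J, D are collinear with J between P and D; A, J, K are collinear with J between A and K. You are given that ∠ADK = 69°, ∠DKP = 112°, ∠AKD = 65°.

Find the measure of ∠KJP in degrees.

1. ∠DAK = 46°  [△ADK]
2. ∠DAP = 68°  [cyclic PADK, opposite ∠A+∠K]
3. ∠APD = 65°  [same arc AD]
4. ∠DPK = 46°  [same arc DK]
5. ∠ADP = 47°  [△PAD]
6. ∠AKP = 47°  [same arc PA]
7. ∠KJP = 87°  [△PJK]

∠KJP = 87°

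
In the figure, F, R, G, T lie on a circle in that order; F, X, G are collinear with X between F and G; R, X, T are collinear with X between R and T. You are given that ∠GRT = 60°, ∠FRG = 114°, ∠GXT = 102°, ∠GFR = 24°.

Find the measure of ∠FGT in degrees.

∠FGT = 54°

1. ∠GFT = 60°  [same arc GT]
2. ∠FTG = 66°  [cyclic FRGT, opposite ∠R+∠T]
3. ∠FGT = 54°  [△FGT]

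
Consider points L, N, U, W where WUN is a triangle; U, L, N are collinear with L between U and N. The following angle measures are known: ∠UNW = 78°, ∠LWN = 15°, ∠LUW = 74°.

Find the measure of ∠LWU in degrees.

∠LWU = 13°

1. ∠LNW = 78°  [L on ray NU]
2. ∠NLW = 87°  [△WLN]
3. ∠ULW = 93°  [linear pair at L on UN]
4. ∠LWU = 13°  [△WUL]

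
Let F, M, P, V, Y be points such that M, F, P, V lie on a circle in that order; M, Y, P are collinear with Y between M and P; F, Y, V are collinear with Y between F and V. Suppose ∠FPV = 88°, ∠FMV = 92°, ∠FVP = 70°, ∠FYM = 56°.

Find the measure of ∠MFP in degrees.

1. ∠PFV = 22°  [△FPV]
2. ∠FMP = 70°  [same arc FP]
3. ∠FYP = 124°  [linear pair at Y on MP]
4. ∠FPM = 34°  [△FYP]
5. ∠MFP = 76°  [△MFP]

∠MFP = 76°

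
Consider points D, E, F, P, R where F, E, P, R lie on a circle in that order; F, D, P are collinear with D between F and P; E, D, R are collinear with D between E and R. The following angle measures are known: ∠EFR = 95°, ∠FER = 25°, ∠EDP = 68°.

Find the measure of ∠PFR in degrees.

1. ∠ERF = 60°  [△FER]
2. ∠FDR = 68°  [vertical angles at D]
3. ∠PFR = 52°  [△FDR]

∠PFR = 52°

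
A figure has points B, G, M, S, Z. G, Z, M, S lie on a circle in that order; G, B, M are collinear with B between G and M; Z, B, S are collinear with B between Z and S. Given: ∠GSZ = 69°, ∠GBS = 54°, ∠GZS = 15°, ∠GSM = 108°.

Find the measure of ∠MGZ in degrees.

∠MGZ = 39°

1. ∠GMZ = 69°  [same arc GZ]
2. ∠GZM = 72°  [cyclic GZMS, opposite ∠Z+∠S]
3. ∠MGZ = 39°  [△GZM]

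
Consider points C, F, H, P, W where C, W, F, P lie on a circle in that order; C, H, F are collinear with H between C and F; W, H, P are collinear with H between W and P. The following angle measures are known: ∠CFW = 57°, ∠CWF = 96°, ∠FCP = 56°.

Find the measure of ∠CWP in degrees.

∠CWP = 40°

1. ∠CPF = 84°  [cyclic CWFP, opposite ∠W+∠P]
2. ∠CFP = 40°  [△CFP]
3. ∠CWP = 40°  [same arc CP]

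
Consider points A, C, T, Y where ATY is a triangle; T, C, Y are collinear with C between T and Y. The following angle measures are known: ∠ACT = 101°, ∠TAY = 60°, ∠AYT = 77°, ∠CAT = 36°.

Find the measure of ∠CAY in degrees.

∠CAY = 24°

1. ∠ACY = 79°  [linear pair at C on TY]
2. ∠AYC = 77°  [C on ray YT]
3. ∠CAY = 24°  [△ACY]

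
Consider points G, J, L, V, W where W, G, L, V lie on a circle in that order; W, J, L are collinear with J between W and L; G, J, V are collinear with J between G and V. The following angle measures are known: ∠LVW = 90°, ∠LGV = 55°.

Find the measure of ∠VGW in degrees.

∠VGW = 35°

1. ∠LWV = 55°  [same arc LV]
2. ∠VLW = 35°  [△WLV]
3. ∠VGW = 35°  [same arc WV]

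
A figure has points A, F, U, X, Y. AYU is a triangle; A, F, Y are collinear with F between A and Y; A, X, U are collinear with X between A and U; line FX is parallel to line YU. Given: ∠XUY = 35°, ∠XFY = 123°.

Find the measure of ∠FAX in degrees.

∠FAX = 88°

1. ∠AUY = 35°  [X on ray UA]
2. ∠AFX = 57°  [linear pair at F on AY]
3. ∠AXF = 35°  [FX∥YU, corresponding at X]
4. ∠FAX = 88°  [△AFX]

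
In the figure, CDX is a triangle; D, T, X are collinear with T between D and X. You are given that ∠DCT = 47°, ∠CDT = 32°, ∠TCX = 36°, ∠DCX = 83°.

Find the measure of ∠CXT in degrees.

1. ∠CDX = 32°  [T on ray DX]
2. ∠CXD = 65°  [△CDX]
3. ∠CXT = 65°  [T on ray XD]

∠CXT = 65°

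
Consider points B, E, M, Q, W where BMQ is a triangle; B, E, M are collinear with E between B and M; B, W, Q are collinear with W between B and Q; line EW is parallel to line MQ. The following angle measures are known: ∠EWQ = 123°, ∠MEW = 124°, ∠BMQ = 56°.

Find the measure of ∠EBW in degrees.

∠EBW = 67°

1. ∠BWE = 57°  [linear pair at W on BQ]
2. ∠BEW = 56°  [linear pair at E on BM]
3. ∠EBW = 67°  [△BEW]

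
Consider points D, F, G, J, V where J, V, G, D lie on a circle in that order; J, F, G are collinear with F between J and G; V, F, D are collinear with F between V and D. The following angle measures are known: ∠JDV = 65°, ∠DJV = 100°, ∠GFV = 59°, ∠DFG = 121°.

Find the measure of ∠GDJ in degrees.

1. ∠DVJ = 15°  [△JVD]
2. ∠DFJ = 59°  [vertical angles at F]
3. ∠DGJ = 15°  [same arc JD]
4. ∠DJG = 56°  [△JFD]
5. ∠GDJ = 109°  [△JGD]

∠GDJ = 109°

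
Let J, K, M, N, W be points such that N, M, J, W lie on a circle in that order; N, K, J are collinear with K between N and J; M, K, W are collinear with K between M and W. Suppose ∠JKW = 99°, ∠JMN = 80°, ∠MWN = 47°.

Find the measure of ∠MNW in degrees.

∠MNW = 105°

1. ∠NKW = 81°  [linear pair at K on NJ]
2. ∠JWN = 100°  [cyclic NMJW, opposite ∠M+∠W]
3. ∠JNW = 52°  [△NKW]
4. ∠NJW = 28°  [△NJW]
5. ∠NMW = 28°  [same arc NW]
6. ∠MNW = 105°  [△NMW]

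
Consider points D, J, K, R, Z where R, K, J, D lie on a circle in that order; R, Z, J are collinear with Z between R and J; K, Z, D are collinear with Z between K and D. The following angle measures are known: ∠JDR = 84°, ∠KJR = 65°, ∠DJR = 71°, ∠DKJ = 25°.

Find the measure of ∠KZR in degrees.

∠KZR = 90°

1. ∠JKR = 96°  [cyclic RKJD, opposite ∠K+∠D]
2. ∠JRK = 19°  [△RKJ]
3. ∠DKR = 71°  [same arc RD]
4. ∠KZR = 90°  [△RZK]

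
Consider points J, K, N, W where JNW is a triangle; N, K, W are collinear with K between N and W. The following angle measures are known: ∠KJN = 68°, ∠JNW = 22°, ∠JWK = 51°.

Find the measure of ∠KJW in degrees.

1. ∠JNK = 22°  [K on ray NW]
2. ∠JKN = 90°  [△JNK]
3. ∠JKW = 90°  [linear pair at K on NW]
4. ∠KJW = 39°  [△JKW]

∠KJW = 39°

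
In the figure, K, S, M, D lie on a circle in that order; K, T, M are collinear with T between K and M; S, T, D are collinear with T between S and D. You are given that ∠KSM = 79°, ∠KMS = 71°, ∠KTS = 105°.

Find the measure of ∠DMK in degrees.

1. ∠MKS = 30°  [△KSM]
2. ∠DTM = 105°  [vertical angles at T]
3. ∠MDS = 30°  [same arc SM]
4. ∠DMK = 45°  [△MTD]

∠DMK = 45°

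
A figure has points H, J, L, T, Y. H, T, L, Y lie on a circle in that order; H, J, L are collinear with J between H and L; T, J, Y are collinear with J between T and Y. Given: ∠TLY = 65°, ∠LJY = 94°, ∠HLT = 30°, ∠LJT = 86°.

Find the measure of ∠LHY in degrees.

1. ∠HJY = 86°  [linear pair at J on HL]
2. ∠HYT = 30°  [same arc HT]
3. ∠LHY = 64°  [△HJY]

∠LHY = 64°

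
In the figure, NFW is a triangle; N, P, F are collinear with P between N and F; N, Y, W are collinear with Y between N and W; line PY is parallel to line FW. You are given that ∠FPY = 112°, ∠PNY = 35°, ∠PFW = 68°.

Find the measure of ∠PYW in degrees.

1. ∠NPY = 68°  [linear pair at P on NF]
2. ∠NYP = 77°  [△NPY]
3. ∠PYW = 103°  [linear pair at Y on NW]

∠PYW = 103°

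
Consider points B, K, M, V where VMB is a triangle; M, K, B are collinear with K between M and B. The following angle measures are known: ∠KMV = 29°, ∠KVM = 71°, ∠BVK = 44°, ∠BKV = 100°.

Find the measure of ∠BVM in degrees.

1. ∠BMV = 29°  [K on ray MB]
2. ∠KBV = 36°  [△VKB]
3. ∠MBV = 36°  [K on ray BM]
4. ∠BVM = 115°  [△VMB]

∠BVM = 115°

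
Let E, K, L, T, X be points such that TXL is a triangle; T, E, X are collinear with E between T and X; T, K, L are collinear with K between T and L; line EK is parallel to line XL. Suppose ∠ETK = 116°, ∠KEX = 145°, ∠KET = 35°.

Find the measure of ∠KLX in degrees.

1. ∠EKT = 29°  [△TEK]
2. ∠EKL = 151°  [linear pair at K on TL]
3. ∠KLX = 29°  [EK∥XL, co-interior at L–K]

∠KLX = 29°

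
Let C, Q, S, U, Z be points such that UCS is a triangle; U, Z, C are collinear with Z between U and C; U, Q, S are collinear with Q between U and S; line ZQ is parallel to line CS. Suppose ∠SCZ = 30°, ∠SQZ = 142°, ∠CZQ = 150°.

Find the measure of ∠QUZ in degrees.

∠QUZ = 112°

1. ∠UQZ = 38°  [linear pair at Q on US]
2. ∠QZU = 30°  [linear pair at Z on UC]
3. ∠QUZ = 112°  [△UZQ]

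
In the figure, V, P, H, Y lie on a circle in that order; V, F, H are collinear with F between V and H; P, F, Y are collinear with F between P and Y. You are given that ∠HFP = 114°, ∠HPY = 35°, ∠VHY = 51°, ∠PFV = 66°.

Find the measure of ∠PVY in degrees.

1. ∠VFY = 114°  [vertical angles at F]
2. ∠HVY = 35°  [same arc HY]
3. ∠VPY = 51°  [same arc VY]
4. ∠PYV = 31°  [△VFY]
5. ∠PVY = 98°  [△VPY]

∠PVY = 98°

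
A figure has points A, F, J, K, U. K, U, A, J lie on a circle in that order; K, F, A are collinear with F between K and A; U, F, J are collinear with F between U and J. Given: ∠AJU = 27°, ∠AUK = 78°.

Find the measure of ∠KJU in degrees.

∠KJU = 75°

1. ∠AKU = 27°  [same arc UA]
2. ∠KAU = 75°  [△KUA]
3. ∠KJU = 75°  [same arc KU]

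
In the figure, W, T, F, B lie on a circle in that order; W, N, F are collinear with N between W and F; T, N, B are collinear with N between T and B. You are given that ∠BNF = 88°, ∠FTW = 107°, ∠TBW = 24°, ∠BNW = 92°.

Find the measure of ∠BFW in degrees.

1. ∠FBW = 73°  [cyclic WTFB, opposite ∠T+∠B]
2. ∠BWF = 64°  [△WNB]
3. ∠BFW = 43°  [△WFB]

∠BFW = 43°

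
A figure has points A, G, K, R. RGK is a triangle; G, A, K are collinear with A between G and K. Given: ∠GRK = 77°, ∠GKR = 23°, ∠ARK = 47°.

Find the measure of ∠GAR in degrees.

∠GAR = 70°

1. ∠AKR = 23°  [A on ray KG]
2. ∠KAR = 110°  [△RAK]
3. ∠GAR = 70°  [linear pair at A on GK]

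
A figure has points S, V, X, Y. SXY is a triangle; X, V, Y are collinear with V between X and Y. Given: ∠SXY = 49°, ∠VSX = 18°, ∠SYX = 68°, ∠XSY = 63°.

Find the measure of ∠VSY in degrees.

∠VSY = 45°

1. ∠SXV = 49°  [V on ray XY]
2. ∠SVX = 113°  [△SXV]
3. ∠SYV = 68°  [V on ray YX]
4. ∠SVY = 67°  [linear pair at V on XY]
5. ∠VSY = 45°  [△SVY]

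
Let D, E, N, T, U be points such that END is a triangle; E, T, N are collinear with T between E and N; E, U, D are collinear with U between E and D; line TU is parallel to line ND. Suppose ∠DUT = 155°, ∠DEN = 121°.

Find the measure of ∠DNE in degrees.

1. ∠EUT = 25°  [linear pair at U on ED]
2. ∠TEU = 121°  [T on EN, U on ED]
3. ∠ETU = 34°  [△ETU]
4. ∠DNE = 34°  [TU∥ND, corresponding at T]

∠DNE = 34°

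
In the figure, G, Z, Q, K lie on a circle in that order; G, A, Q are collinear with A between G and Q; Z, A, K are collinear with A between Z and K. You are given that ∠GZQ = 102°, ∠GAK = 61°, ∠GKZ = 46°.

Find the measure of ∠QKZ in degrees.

1. ∠GKQ = 78°  [cyclic GZQK, opposite ∠Z+∠K]
2. ∠KAQ = 119°  [linear pair at A on GQ]
3. ∠KGQ = 73°  [△GAK]
4. ∠GQK = 29°  [△GQK]
5. ∠QKZ = 32°  [△QAK]

∠QKZ = 32°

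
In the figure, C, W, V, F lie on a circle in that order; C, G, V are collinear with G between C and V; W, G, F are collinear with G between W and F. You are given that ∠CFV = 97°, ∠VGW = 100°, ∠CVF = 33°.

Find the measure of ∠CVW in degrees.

1. ∠FCV = 50°  [△CVF]
2. ∠FWV = 50°  [same arc VF]
3. ∠CVW = 30°  [△WGV]

∠CVW = 30°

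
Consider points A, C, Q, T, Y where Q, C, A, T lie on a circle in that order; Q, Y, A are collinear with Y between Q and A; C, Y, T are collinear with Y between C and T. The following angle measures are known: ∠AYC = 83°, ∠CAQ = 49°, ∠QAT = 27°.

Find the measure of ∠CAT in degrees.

∠CAT = 76°

1. ∠CTQ = 49°  [same arc QC]
2. ∠QCT = 27°  [same arc QT]
3. ∠CQT = 104°  [△QCT]
4. ∠CAT = 76°  [cyclic QCAT, opposite ∠Q+∠A]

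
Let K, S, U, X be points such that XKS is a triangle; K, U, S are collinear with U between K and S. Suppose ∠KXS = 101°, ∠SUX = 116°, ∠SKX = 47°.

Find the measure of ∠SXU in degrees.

1. ∠KSX = 32°  [△XKS]
2. ∠USX = 32°  [U on ray SK]
3. ∠SXU = 32°  [△XUS]

∠SXU = 32°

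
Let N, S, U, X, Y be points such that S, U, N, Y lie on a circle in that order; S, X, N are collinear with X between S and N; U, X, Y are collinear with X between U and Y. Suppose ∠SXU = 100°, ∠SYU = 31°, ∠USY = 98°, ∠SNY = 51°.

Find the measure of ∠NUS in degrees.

1. ∠SNU = 31°  [same arc SU]
2. ∠SUY = 51°  [△SUY]
3. ∠NSU = 29°  [△SXU]
4. ∠NUS = 120°  [△SUN]

∠NUS = 120°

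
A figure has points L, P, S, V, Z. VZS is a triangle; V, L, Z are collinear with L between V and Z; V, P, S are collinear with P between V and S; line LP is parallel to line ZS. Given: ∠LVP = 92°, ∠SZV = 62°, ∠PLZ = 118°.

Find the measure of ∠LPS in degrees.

∠LPS = 154°

1. ∠SVZ = 92°  [L on VZ, P on VS]
2. ∠VSZ = 26°  [△VZS]
3. ∠LPV = 26°  [LP∥ZS, corresponding at P]
4. ∠LPS = 154°  [linear pair at P on VS]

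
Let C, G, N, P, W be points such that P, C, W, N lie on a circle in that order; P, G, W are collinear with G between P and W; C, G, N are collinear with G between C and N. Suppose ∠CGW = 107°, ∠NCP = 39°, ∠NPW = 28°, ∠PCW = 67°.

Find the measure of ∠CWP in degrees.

1. ∠CGP = 73°  [linear pair at G on PW]
2. ∠CPW = 68°  [△PGC]
3. ∠CWP = 45°  [△PCW]

∠CWP = 45°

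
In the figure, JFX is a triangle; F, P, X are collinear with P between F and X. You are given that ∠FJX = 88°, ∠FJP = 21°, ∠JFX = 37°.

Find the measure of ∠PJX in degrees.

∠PJX = 67°

1. ∠FXJ = 55°  [△JFX]
2. ∠JFP = 37°  [P on ray FX]
3. ∠JXP = 55°  [P on ray XF]
4. ∠FPJ = 122°  [△JFP]
5. ∠JPX = 58°  [linear pair at P on FX]
6. ∠PJX = 67°  [△JPX]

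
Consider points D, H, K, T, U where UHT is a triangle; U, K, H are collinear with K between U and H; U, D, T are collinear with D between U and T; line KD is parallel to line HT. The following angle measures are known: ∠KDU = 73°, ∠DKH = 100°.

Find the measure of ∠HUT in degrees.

∠HUT = 27°

1. ∠DKU = 80°  [linear pair at K on UH]
2. ∠DUK = 27°  [△UKD]
3. ∠HUT = 27°  [K on UH, D on UT]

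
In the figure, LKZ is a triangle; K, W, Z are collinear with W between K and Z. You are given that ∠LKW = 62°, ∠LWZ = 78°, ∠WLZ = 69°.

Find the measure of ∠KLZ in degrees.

1. ∠LKZ = 62°  [W on ray KZ]
2. ∠LZW = 33°  [△LWZ]
3. ∠KZL = 33°  [W on ray ZK]
4. ∠KLZ = 85°  [△LKZ]

∠KLZ = 85°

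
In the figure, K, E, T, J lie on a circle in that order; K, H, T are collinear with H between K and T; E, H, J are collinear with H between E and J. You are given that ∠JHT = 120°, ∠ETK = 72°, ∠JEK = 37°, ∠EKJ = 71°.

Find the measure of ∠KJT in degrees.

∠KJT = 95°

1. ∠JHK = 60°  [linear pair at H on KT]
2. ∠EJK = 72°  [same arc KE]
3. ∠JTK = 37°  [same arc KJ]
4. ∠JKT = 48°  [△KHJ]
5. ∠KJT = 95°  [△KTJ]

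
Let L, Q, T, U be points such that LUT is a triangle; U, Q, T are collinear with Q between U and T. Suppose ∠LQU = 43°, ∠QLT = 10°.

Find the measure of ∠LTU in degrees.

∠LTU = 33°

1. ∠LQT = 137°  [linear pair at Q on UT]
2. ∠LTQ = 33°  [△LQT]
3. ∠LTU = 33°  [Q on ray TU]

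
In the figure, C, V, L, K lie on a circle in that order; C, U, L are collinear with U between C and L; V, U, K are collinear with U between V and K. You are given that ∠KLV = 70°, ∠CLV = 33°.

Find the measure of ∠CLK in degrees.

∠CLK = 37°

1. ∠KCV = 110°  [cyclic CVLK, opposite ∠C+∠L]
2. ∠CKV = 33°  [same arc CV]
3. ∠CVK = 37°  [△CVK]
4. ∠CLK = 37°  [same arc CK]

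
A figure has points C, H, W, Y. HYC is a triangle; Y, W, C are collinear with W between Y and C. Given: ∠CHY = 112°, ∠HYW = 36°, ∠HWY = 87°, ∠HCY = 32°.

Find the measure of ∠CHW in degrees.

1. ∠CWH = 93°  [linear pair at W on YC]
2. ∠HCW = 32°  [W on ray CY]
3. ∠CHW = 55°  [△HWC]

∠CHW = 55°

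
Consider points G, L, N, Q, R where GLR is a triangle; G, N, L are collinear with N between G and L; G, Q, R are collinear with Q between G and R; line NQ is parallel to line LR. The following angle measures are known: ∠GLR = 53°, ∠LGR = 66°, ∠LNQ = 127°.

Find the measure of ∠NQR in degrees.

1. ∠GRL = 61°  [△GLR]
2. ∠GQN = 61°  [NQ∥LR, corresponding at Q]
3. ∠NQR = 119°  [linear pair at Q on GR]

∠NQR = 119°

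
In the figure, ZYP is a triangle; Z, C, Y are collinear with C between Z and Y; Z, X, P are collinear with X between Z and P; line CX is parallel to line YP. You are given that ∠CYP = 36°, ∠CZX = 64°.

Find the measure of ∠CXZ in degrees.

∠CXZ = 80°

1. ∠PYZ = 36°  [C on ray YZ]
2. ∠PZY = 64°  [C on ZY, X on ZP]
3. ∠YPZ = 80°  [△ZYP]
4. ∠CXZ = 80°  [CX∥YP, corresponding at X]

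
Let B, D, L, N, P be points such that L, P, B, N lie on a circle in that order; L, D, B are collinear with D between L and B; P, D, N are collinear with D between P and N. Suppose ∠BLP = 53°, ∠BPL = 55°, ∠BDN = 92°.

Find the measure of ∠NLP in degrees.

∠NLP = 73°

1. ∠LBP = 72°  [△LPB]
2. ∠LDP = 92°  [vertical angles at D]
3. ∠LNP = 72°  [same arc LP]
4. ∠LPN = 35°  [△LDP]
5. ∠NLP = 73°  [△LPN]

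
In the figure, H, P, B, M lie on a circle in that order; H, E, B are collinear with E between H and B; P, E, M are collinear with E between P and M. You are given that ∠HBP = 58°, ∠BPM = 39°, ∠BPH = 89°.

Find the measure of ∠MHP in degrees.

∠MHP = 72°

1. ∠BHP = 33°  [△HPB]
2. ∠BMP = 33°  [same arc PB]
3. ∠MBP = 108°  [△PBM]
4. ∠MHP = 72°  [cyclic HPBM, opposite ∠H+∠B]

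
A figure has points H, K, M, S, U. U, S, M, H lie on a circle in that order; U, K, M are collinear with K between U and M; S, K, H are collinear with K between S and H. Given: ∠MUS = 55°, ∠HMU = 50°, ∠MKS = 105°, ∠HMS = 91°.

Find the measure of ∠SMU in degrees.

1. ∠MHS = 55°  [same arc SM]
2. ∠HSM = 34°  [△SMH]
3. ∠SMU = 41°  [△SKM]

∠SMU = 41°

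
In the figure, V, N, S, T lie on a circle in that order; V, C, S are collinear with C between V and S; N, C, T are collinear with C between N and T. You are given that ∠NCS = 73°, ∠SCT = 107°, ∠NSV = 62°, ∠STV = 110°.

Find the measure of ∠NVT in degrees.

1. ∠NCV = 107°  [linear pair at C on VS]
2. ∠NTV = 62°  [same arc VN]
3. ∠SNV = 70°  [cyclic VNST, opposite ∠N+∠T]
4. ∠NVS = 48°  [△VNS]
5. ∠TNV = 25°  [△VCN]
6. ∠NVT = 93°  [△VNT]

∠NVT = 93°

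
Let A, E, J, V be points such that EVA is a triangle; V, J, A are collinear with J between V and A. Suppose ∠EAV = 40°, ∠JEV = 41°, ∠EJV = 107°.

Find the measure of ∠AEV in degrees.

1. ∠EVJ = 32°  [△EVJ]
2. ∠AVE = 32°  [J on ray VA]
3. ∠AEV = 108°  [△EVA]

∠AEV = 108°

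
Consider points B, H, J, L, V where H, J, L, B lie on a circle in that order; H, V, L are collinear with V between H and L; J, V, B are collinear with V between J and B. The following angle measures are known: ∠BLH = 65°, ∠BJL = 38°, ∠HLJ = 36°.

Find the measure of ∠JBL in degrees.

∠JBL = 41°

1. ∠BJH = 65°  [same arc HB]
2. ∠HBJ = 36°  [same arc HJ]
3. ∠BHJ = 79°  [△HJB]
4. ∠BLJ = 101°  [cyclic HJLB, opposite ∠H+∠L]
5. ∠JBL = 41°  [△JLB]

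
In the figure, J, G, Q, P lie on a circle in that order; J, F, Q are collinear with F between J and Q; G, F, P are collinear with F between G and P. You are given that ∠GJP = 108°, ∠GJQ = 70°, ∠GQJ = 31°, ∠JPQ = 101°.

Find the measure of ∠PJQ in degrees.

∠PJQ = 38°

1. ∠GQP = 72°  [cyclic JGQP, opposite ∠J+∠Q]
2. ∠GPQ = 70°  [same arc GQ]
3. ∠PGQ = 38°  [△GQP]
4. ∠PJQ = 38°  [same arc QP]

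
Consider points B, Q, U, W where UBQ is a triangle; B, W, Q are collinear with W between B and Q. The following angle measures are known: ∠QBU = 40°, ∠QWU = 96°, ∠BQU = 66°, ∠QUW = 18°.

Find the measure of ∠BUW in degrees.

1. ∠UBW = 40°  [W on ray BQ]
2. ∠BWU = 84°  [linear pair at W on BQ]
3. ∠BUW = 56°  [△UBW]

∠BUW = 56°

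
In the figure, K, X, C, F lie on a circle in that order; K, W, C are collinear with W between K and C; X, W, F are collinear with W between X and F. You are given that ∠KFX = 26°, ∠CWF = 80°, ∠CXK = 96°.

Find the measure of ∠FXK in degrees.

∠FXK = 42°

1. ∠KCX = 26°  [same arc KX]
2. ∠KWX = 80°  [vertical angles at W]
3. ∠CKX = 58°  [△KXC]
4. ∠FXK = 42°  [△KWX]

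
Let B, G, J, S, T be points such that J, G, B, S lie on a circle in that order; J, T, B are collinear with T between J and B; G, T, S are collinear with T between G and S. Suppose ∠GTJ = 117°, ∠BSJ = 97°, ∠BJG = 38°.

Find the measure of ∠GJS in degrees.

1. ∠BTG = 63°  [linear pair at T on JB]
2. ∠BGJ = 83°  [cyclic JGBS, opposite ∠G+∠S]
3. ∠BSG = 38°  [same arc GB]
4. ∠GBJ = 59°  [△JGB]
5. ∠BGS = 58°  [△GTB]
6. ∠GBS = 84°  [△GBS]
7. ∠GJS = 96°  [cyclic JGBS, opposite ∠J+∠B]

∠GJS = 96°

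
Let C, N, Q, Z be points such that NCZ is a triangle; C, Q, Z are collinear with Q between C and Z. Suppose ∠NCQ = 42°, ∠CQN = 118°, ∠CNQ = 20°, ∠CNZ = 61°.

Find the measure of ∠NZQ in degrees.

∠NZQ = 77°

1. ∠NCZ = 42°  [Q on ray CZ]
2. ∠CZN = 77°  [△NCZ]
3. ∠NZQ = 77°  [Q on ray ZC]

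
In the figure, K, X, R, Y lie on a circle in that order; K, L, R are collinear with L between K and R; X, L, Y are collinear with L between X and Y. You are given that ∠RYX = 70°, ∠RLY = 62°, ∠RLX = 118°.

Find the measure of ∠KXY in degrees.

∠KXY = 48°

1. ∠RKX = 70°  [same arc XR]
2. ∠KLX = 62°  [vertical angles at L]
3. ∠KXY = 48°  [△KLX]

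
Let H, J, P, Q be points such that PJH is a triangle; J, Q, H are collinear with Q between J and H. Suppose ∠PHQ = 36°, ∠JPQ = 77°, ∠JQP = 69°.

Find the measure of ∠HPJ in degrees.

∠HPJ = 110°

1. ∠JHP = 36°  [Q on ray HJ]
2. ∠PJQ = 34°  [△PJQ]
3. ∠HJP = 34°  [Q on ray JH]
4. ∠HPJ = 110°  [△PJH]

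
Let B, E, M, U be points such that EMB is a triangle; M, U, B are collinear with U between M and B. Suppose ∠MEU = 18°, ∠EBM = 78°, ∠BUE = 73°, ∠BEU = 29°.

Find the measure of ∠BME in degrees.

1. ∠EUM = 107°  [linear pair at U on MB]
2. ∠EMU = 55°  [△EMU]
3. ∠BME = 55°  [U on ray MB]

∠BME = 55°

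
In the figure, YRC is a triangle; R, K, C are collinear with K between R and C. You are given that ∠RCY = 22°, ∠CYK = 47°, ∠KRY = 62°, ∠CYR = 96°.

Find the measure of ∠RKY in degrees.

∠RKY = 69°

1. ∠KCY = 22°  [K on ray CR]
2. ∠CKY = 111°  [△YKC]
3. ∠RKY = 69°  [linear pair at K on RC]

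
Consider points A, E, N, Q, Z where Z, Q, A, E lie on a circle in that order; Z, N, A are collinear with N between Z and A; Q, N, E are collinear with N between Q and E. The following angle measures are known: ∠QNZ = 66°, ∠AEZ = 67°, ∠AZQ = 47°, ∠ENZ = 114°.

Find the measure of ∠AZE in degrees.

∠AZE = 46°

1. ∠ANE = 66°  [vertical angles at N]
2. ∠AEQ = 47°  [same arc QA]
3. ∠EAZ = 67°  [△ANE]
4. ∠AZE = 46°  [△ZAE]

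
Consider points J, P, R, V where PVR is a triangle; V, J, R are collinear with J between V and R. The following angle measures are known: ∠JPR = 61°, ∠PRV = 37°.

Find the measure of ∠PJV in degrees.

1. ∠JRP = 37°  [J on ray RV]
2. ∠PJR = 82°  [△PJR]
3. ∠PJV = 98°  [linear pair at J on VR]

∠PJV = 98°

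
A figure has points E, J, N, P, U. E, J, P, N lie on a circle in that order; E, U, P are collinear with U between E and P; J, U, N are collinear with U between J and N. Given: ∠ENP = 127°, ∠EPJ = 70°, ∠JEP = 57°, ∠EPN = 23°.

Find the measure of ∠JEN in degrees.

∠JEN = 87°

1. ∠ENJ = 70°  [same arc EJ]
2. ∠EJN = 23°  [same arc EN]
3. ∠JEN = 87°  [△EJN]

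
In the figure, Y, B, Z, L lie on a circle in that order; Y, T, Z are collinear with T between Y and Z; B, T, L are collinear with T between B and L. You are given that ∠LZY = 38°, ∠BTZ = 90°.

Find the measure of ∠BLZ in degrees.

1. ∠LBY = 38°  [same arc YL]
2. ∠BTY = 90°  [linear pair at T on YZ]
3. ∠BYZ = 52°  [△YTB]
4. ∠BLZ = 52°  [same arc BZ]

∠BLZ = 52°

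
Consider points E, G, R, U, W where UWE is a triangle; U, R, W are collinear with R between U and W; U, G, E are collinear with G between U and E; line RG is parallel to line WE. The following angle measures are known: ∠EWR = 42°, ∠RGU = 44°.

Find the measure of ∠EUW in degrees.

∠EUW = 94°

1. ∠EWU = 42°  [R on ray WU]
2. ∠UEW = 44°  [RG∥WE, corresponding at G]
3. ∠EUW = 94°  [△UWE]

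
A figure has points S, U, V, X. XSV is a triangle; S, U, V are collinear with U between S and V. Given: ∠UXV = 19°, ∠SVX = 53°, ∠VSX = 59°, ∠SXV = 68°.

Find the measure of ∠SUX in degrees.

1. ∠UVX = 53°  [U on ray VS]
2. ∠VUX = 108°  [△XUV]
3. ∠SUX = 72°  [linear pair at U on SV]

∠SUX = 72°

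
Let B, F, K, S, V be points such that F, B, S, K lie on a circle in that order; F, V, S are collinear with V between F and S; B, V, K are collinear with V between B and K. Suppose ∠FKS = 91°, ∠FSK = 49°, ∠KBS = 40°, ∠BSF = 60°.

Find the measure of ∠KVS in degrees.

1. ∠KFS = 40°  [△FSK]
2. ∠BKF = 60°  [same arc FB]
3. ∠FVK = 80°  [△FVK]
4. ∠KVS = 100°  [linear pair at V on FS]

∠KVS = 100°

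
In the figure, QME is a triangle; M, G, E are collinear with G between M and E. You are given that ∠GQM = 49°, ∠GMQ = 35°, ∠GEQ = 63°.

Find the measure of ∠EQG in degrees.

1. ∠MGQ = 96°  [△QMG]
2. ∠EGQ = 84°  [linear pair at G on ME]
3. ∠EQG = 33°  [△QGE]

∠EQG = 33°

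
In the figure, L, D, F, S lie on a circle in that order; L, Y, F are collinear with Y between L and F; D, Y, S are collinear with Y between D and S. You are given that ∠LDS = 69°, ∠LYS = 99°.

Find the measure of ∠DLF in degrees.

1. ∠LFS = 69°  [same arc LS]
2. ∠FYS = 81°  [linear pair at Y on LF]
3. ∠DSF = 30°  [△FYS]
4. ∠DLF = 30°  [same arc DF]

∠DLF = 30°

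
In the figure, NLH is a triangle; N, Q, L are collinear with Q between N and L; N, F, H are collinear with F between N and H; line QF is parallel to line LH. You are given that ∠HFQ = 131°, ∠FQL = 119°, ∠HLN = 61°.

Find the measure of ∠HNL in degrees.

∠HNL = 70°

1. ∠NFQ = 49°  [linear pair at F on NH]
2. ∠FQN = 61°  [linear pair at Q on NL]
3. ∠FNQ = 70°  [△NQF]
4. ∠HNL = 70°  [Q on NL, F on NH]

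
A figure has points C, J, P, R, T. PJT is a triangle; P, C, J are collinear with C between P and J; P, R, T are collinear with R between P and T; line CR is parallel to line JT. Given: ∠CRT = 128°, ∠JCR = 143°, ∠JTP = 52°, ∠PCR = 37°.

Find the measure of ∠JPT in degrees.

∠JPT = 91°

1. ∠CRP = 52°  [linear pair at R on PT]
2. ∠CPR = 91°  [△PCR]
3. ∠JPT = 91°  [C on PJ, R on PT]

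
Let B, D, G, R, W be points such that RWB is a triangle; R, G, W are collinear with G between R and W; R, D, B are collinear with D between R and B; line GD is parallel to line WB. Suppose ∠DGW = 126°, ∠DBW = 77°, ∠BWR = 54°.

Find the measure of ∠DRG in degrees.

1. ∠RBW = 77°  [D on ray BR]
2. ∠BRW = 49°  [△RWB]
3. ∠DRG = 49°  [G on RW, D on RB]

∠DRG = 49°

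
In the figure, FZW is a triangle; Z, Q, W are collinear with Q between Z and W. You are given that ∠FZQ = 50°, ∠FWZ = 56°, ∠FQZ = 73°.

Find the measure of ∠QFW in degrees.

1. ∠FWQ = 56°  [Q on ray WZ]
2. ∠FQW = 107°  [linear pair at Q on ZW]
3. ∠QFW = 17°  [△FQW]

∠QFW = 17°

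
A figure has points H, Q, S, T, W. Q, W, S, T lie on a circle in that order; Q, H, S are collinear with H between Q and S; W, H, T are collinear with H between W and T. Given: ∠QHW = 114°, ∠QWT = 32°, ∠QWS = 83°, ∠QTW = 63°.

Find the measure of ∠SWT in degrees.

∠SWT = 51°

1. ∠SHW = 66°  [linear pair at H on QS]
2. ∠SQW = 34°  [△QHW]
3. ∠QSW = 63°  [△QWS]
4. ∠SWT = 51°  [△WHS]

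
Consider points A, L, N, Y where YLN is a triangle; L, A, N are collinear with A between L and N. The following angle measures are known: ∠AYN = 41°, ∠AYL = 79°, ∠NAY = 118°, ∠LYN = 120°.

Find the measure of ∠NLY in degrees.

1. ∠ANY = 21°  [△YAN]
2. ∠LNY = 21°  [A on ray NL]
3. ∠NLY = 39°  [△YLN]

∠NLY = 39°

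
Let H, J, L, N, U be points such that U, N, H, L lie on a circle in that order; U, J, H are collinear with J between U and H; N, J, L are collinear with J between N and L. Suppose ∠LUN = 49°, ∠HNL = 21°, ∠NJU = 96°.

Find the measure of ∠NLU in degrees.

1. ∠HUL = 21°  [same arc HL]
2. ∠HJL = 96°  [vertical angles at J]
3. ∠LJU = 84°  [linear pair at J on UH]
4. ∠NLU = 75°  [△UJL]

∠NLU = 75°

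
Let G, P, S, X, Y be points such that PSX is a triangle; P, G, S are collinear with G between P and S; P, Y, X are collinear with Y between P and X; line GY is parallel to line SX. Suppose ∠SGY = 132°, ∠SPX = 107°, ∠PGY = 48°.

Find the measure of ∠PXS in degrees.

∠PXS = 25°

1. ∠GPY = 107°  [G on PS, Y on PX]
2. ∠GYP = 25°  [△PGY]
3. ∠PXS = 25°  [GY∥SX, corresponding at Y]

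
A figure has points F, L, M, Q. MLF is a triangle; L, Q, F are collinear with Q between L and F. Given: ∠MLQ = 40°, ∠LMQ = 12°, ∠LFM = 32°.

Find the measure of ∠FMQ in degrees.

1. ∠LQM = 128°  [△MLQ]
2. ∠MFQ = 32°  [Q on ray FL]
3. ∠FQM = 52°  [linear pair at Q on LF]
4. ∠FMQ = 96°  [△MQF]

∠FMQ = 96°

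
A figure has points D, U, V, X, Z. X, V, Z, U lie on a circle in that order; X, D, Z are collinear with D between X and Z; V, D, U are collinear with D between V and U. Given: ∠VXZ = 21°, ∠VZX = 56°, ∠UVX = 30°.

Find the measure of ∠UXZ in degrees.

1. ∠XVZ = 103°  [△XVZ]
2. ∠UZX = 30°  [same arc XU]
3. ∠XUZ = 77°  [cyclic XVZU, opposite ∠V+∠U]
4. ∠UXZ = 73°  [△XZU]

∠UXZ = 73°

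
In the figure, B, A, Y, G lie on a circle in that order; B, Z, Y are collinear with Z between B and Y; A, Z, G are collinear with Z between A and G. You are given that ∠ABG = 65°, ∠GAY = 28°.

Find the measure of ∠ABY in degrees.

1. ∠AYG = 115°  [cyclic BAYG, opposite ∠B+∠Y]
2. ∠AGY = 37°  [△AYG]
3. ∠ABY = 37°  [same arc AY]

∠ABY = 37°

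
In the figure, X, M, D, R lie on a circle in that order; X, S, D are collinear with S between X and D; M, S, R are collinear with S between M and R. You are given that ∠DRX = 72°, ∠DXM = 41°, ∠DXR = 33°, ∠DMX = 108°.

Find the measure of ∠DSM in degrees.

∠DSM = 116°

1. ∠MDX = 31°  [△XMD]
2. ∠DMR = 33°  [same arc DR]
3. ∠DSM = 116°  [△MSD]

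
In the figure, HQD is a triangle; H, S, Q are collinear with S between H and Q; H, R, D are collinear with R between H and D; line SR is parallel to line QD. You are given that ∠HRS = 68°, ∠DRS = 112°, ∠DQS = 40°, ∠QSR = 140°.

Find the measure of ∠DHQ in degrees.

1. ∠HDQ = 68°  [SR∥QD, corresponding at R]
2. ∠DQH = 40°  [S on ray QH]
3. ∠DHQ = 72°  [△HQD]

∠DHQ = 72°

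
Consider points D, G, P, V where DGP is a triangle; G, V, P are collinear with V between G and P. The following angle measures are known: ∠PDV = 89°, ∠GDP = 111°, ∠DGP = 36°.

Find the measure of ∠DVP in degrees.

1. ∠DPG = 33°  [△DGP]
2. ∠DPV = 33°  [V on ray PG]
3. ∠DVP = 58°  [△DVP]

∠DVP = 58°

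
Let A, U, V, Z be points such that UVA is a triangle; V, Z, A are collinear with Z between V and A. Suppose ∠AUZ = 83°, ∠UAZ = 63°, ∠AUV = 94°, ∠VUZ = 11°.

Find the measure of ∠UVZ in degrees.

1. ∠UAV = 63°  [Z on ray AV]
2. ∠AVU = 23°  [△UVA]
3. ∠UVZ = 23°  [Z on ray VA]

∠UVZ = 23°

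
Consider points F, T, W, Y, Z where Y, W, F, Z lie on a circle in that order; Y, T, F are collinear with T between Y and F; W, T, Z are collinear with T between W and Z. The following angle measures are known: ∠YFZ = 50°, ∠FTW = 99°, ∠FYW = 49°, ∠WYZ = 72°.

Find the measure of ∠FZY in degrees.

1. ∠YWZ = 50°  [same arc YZ]
2. ∠YTZ = 99°  [vertical angles at T]
3. ∠WZY = 58°  [△YWZ]
4. ∠FYZ = 23°  [△YTZ]
5. ∠FZY = 107°  [△YFZ]

∠FZY = 107°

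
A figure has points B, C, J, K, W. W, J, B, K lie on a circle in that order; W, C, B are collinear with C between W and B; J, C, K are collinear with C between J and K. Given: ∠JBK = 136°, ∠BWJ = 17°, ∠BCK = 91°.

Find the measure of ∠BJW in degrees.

∠BJW = 99°

1. ∠BKJ = 17°  [same arc JB]
2. ∠JCW = 91°  [vertical angles at C]
3. ∠BJK = 27°  [△JBK]
4. ∠BCJ = 89°  [linear pair at C on WB]
5. ∠JBW = 64°  [△JCB]
6. ∠BJW = 99°  [△WJB]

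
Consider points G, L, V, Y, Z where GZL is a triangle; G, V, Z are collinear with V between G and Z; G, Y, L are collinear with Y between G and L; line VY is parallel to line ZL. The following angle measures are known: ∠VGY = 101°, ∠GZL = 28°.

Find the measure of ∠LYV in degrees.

∠LYV = 129°

1. ∠LGZ = 101°  [V on GZ, Y on GL]
2. ∠GLZ = 51°  [△GZL]
3. ∠GYV = 51°  [VY∥ZL, corresponding at Y]
4. ∠LYV = 129°  [linear pair at Y on GL]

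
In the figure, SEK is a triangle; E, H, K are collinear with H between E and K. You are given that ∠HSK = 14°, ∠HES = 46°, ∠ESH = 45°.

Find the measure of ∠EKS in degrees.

∠EKS = 75°

1. ∠EHS = 89°  [△SEH]
2. ∠KHS = 91°  [linear pair at H on EK]
3. ∠HKS = 75°  [△SHK]
4. ∠EKS = 75°  [H on ray KE]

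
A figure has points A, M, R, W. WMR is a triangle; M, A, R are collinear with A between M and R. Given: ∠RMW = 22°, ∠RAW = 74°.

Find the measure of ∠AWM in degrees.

∠AWM = 52°

1. ∠AMW = 22°  [A on ray MR]
2. ∠MAW = 106°  [linear pair at A on MR]
3. ∠AWM = 52°  [△WMA]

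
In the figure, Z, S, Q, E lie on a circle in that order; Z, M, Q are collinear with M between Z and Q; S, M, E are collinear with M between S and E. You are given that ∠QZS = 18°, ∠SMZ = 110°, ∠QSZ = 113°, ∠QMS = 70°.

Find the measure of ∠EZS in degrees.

1. ∠SQZ = 49°  [△ZSQ]
2. ∠ESZ = 52°  [△ZMS]
3. ∠SEZ = 49°  [same arc ZS]
4. ∠EZS = 79°  [△ZSE]

∠EZS = 79°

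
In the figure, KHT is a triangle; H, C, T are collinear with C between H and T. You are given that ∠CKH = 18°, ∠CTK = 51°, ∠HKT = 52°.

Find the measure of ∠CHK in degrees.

1. ∠HTK = 51°  [C on ray TH]
2. ∠KHT = 77°  [△KHT]
3. ∠CHK = 77°  [C on ray HT]

∠CHK = 77°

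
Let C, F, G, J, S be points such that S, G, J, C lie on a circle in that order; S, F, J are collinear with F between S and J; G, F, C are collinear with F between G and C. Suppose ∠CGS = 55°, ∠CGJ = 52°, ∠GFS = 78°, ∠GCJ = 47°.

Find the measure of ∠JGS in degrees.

1. ∠CJS = 55°  [same arc SC]
2. ∠CSJ = 52°  [same arc JC]
3. ∠JCS = 73°  [△SJC]
4. ∠JGS = 107°  [cyclic SGJC, opposite ∠G+∠C]

∠JGS = 107°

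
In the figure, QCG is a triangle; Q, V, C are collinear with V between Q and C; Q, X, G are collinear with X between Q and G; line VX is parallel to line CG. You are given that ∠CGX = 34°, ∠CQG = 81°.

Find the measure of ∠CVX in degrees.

1. ∠CGQ = 34°  [X on ray GQ]
2. ∠GCQ = 65°  [△QCG]
3. ∠QVX = 65°  [VX∥CG, corresponding at V]
4. ∠CVX = 115°  [linear pair at V on QC]

∠CVX = 115°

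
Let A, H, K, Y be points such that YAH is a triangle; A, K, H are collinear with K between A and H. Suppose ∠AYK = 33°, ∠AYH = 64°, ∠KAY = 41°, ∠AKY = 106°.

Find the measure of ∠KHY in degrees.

∠KHY = 75°

1. ∠HAY = 41°  [K on ray AH]
2. ∠AHY = 75°  [△YAH]
3. ∠KHY = 75°  [K on ray HA]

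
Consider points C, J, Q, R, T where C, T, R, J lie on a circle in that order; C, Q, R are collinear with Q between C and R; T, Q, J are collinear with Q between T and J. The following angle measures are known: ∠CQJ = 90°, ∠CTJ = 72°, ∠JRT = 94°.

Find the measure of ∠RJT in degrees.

1. ∠JQR = 90°  [linear pair at Q on CR]
2. ∠CRJ = 72°  [same arc CJ]
3. ∠RJT = 18°  [△RQJ]

∠RJT = 18°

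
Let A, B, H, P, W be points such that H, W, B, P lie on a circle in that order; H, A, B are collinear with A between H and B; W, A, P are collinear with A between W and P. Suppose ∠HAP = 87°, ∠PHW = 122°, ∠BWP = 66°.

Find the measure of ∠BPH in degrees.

∠BPH = 83°

1. ∠BAP = 93°  [linear pair at A on HB]
2. ∠PBW = 58°  [cyclic HWBP, opposite ∠H+∠B]
3. ∠BHP = 66°  [same arc BP]
4. ∠BPW = 56°  [△WBP]
5. ∠HBP = 31°  [△BAP]
6. ∠BPH = 83°  [△HBP]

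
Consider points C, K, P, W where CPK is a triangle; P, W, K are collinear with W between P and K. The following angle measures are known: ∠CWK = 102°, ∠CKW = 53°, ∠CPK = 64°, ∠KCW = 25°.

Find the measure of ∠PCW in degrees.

1. ∠CWP = 78°  [linear pair at W on PK]
2. ∠CPW = 64°  [W on ray PK]
3. ∠PCW = 38°  [△CPW]

∠PCW = 38°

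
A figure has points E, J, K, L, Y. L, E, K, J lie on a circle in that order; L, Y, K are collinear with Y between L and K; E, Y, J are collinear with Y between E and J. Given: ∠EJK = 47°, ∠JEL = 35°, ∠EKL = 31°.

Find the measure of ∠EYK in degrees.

1. ∠ELK = 47°  [same arc EK]
2. ∠EYL = 98°  [△LYE]
3. ∠EYK = 82°  [linear pair at Y on LK]

∠EYK = 82°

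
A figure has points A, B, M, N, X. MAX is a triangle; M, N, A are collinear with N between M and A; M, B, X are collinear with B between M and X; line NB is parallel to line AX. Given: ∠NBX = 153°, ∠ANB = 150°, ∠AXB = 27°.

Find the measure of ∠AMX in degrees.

∠AMX = 123°

1. ∠BNM = 30°  [linear pair at N on MA]
2. ∠AXM = 27°  [B on ray XM]
3. ∠MAX = 30°  [NB∥AX, corresponding at N]
4. ∠AMX = 123°  [△MAX]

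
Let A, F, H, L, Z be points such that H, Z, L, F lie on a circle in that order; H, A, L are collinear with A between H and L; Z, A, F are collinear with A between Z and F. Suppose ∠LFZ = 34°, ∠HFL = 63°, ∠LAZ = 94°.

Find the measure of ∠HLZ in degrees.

1. ∠LHZ = 34°  [same arc ZL]
2. ∠HZL = 117°  [cyclic HZLF, opposite ∠Z+∠F]
3. ∠HLZ = 29°  [△HZL]

∠HLZ = 29°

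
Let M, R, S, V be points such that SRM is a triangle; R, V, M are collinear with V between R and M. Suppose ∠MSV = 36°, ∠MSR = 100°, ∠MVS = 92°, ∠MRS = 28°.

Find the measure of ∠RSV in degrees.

∠RSV = 64°

1. ∠RVS = 88°  [linear pair at V on RM]
2. ∠SRV = 28°  [V on ray RM]
3. ∠RSV = 64°  [△SRV]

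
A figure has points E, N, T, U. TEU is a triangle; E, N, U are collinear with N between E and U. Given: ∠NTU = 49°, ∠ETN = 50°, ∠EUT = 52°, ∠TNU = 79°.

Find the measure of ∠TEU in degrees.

∠TEU = 29°

1. ∠ENT = 101°  [linear pair at N on EU]
2. ∠NET = 29°  [△TEN]
3. ∠TEU = 29°  [N on ray EU]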